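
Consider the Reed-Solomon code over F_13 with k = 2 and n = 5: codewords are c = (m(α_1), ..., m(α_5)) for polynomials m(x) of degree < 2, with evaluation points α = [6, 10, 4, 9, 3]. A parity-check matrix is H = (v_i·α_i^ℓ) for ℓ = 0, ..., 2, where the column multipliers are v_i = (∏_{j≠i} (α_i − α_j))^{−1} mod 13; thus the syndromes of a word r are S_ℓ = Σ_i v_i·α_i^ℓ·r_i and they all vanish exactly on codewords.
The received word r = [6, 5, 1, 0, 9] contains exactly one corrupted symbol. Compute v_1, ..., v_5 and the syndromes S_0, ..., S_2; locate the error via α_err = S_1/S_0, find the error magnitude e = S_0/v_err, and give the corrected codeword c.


S = (3, 5, 4), error at position 1, error magnitude e = 8, c = [11, 5, 1, 0, 9].

Step 1: column multipliers v_i = (∏_{j≠i}(α_i − α_j))^{−1} mod 13.
  i = 1 (α = 6): (6−10)(6−4)(6−9)(6−3) = (−4)·2·(−3)·3 = 72 ≡ 7, so v_1 = 7^{−1} = 2 (mod 13).
  i = 2 (α = 10): (10−6)(10−4)(10−9)(10−3) = 4·6·1·7 = 168 ≡ 12, so v_2 = 12^{−1} = 12 (mod 13).
  i = 3 (α = 4): (4−6)(4−10)(4−9)(4−3) = (−2)·(−6)·(−5)·1 = −60 ≡ 5, so v_3 = 5^{−1} = 8 (mod 13).
  i = 4 (α = 9): (9−6)(9−10)(9−4)(9−3) = 3·(−1)·5·6 = −90 ≡ 1, so v_4 = 1^{−1} = 1 (mod 13).
  i = 5 (α = 3): (3−6)(3−10)(3−4)(3−9) = (−3)·(−7)·(−1)·(−6) = 126 ≡ 9, so v_5 = 9^{−1} = 3 (mod 13).
  v = [2, 12, 8, 1, 3].
Step 2: syndromes of r = [6, 5, 1, 0, 9] (all sums mod 13).
  S_0 = Σ v_i r_i = 2·6 + 12·5 + 8·1 + 1·0 + 3·9 = 107 ≡ 3.
  S_1 = Σ v_i α_i r_i = 2·6·6 + 12·10·5 + 8·4·1 + 1·9·0 + 3·3·9 = 785 ≡ 5.
  α_i^2 mod 13 = [10, 9, 3, 3, 9].
  S_2 = Σ v_i α_i^2 r_i = 2·10·6 + 12·9·5 + 8·3·1 + 1·3·0 + 3·9·9 = 927 ≡ 4.
  S = (3, 5, 4) ≠ 0, so r is not a codeword (an error is present).
Step 3: locate the error. For a single error e at position i, S_ℓ = v_i·e·α_i^ℓ, so α_err = S_1/S_0.
  S_0^{−1} = 3^{−1} = 9 (mod 13), so α_err = 5·9 = 45 ≡ 6 = α_1. Error position i = 1.
  Consistency check: S_2/S_1 = 4·8 = 32 ≡ 6 = α_err ✓ (single-error assumption holds).
Step 4: error magnitude e = S_0/v_1 = S_0·∏_{j≠1}(α_1 − α_j) = 3·7 = 21 ≡ 8 (mod 13).
Step 5: correct position 1: c_1 = r_1 − e = 6 − 8 ≡ 11 (mod 13). Hence c = [11, 5, 1, 0, 9].
  Check: interpolating c through the α_i gives m(x) = 7 + 5·x (degree < 2) with m(α_i) = c_i for every i, so c is indeed a codeword.


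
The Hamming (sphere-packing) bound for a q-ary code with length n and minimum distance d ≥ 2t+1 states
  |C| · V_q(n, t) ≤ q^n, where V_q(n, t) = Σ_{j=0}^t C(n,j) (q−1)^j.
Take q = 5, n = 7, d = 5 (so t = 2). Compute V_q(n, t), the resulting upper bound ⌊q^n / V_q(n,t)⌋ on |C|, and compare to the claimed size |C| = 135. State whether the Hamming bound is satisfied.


V_q(n, t) = 365, q^n = 78125, Hamming bound = 214, |C| = 135 ≤ bound (satisfied).

Step 1: Compute V_q(n, t) = Σ_{j=0}^2 C(n, j) (q−1)^j.
  j = 0: C(7,0)·(4)^0 = 1·1 = 1.
  j = 1: C(7,1)·(4)^1 = 7·4 = 28.
  j = 2: C(7,2)·(4)^2 = 21·16 = 336.
  V_q(n, t) = 1 + 28 + 336 = 365.
Step 2: q^n = 5^7 = 78125.
Step 3: Hamming bound ⌊q^n / V_q(n,t)⌋ = ⌊78125/365⌋ = 214.
Step 4: Compare |C| = 135 to 214: satisfied.
The claimed |C| lies below the Hamming bound.


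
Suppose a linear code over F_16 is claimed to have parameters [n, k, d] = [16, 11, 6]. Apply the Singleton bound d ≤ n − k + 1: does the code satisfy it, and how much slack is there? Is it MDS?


Singleton RHS = n − k + 1 = 6, slack = 0, bound satisfied, MDS.

Singleton bound: d ≤ n − k + 1.
Here n = 16, k = 11, so n − k + 1 = 6.
Given d = 6, check d ≤ 6: YES.
Slack = (n − k + 1) − d = 0.
The code is MDS (slack = 0).
Description: the claimed parameters are [16, 11, 6]_16; such a code would be MDS (meets Singleton bound).


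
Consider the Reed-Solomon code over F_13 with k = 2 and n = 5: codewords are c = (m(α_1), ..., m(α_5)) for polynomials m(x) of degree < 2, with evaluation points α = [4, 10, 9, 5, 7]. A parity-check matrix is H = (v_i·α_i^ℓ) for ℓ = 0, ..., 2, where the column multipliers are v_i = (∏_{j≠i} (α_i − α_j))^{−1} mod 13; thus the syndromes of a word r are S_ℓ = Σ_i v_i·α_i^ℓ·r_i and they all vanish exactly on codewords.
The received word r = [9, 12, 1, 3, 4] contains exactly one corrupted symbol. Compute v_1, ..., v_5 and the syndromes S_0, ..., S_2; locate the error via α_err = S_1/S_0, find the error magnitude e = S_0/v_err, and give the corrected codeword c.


S = (4, 10, 12), error at position 3, error magnitude e = 9, c = [9, 12, 5, 3, 4].

Step 1: column multipliers v_i = (∏_{j≠i}(α_i − α_j))^{−1} mod 13.
  i = 1 (α = 4): (4−10)(4−9)(4−5)(4−7) = (−6)·(−5)·(−1)·(−3) = 90 ≡ 12, so v_1 = 12^{−1} = 12 (mod 13).
  i = 2 (α = 10): (10−4)(10−9)(10−5)(10−7) = 6·1·5·3 = 90 ≡ 12, so v_2 = 12^{−1} = 12 (mod 13).
  i = 3 (α = 9): (9−4)(9−10)(9−5)(9−7) = 5·(−1)·4·2 = −40 ≡ 12, so v_3 = 12^{−1} = 12 (mod 13).
  i = 4 (α = 5): (5−4)(5−10)(5−9)(5−7) = 1·(−5)·(−4)·(−2) = −40 ≡ 12, so v_4 = 12^{−1} = 12 (mod 13).
  i = 5 (α = 7): (7−4)(7−10)(7−9)(7−5) = 3·(−3)·(−2)·2 = 36 ≡ 10, so v_5 = 10^{−1} = 4 (mod 13).
  v = [12, 12, 12, 12, 4].
Step 2: syndromes of r = [9, 12, 1, 3, 4] (all sums mod 13).
  S_0 = Σ v_i r_i = 12·9 + 12·12 + 12·1 + 12·3 + 4·4 = 316 ≡ 4.
  S_1 = Σ v_i α_i r_i = 12·4·9 + 12·10·12 + 12·9·1 + 12·5·3 + 4·7·4 = 2272 ≡ 10.
  α_i^2 mod 13 = [3, 9, 3, 12, 10].
  S_2 = Σ v_i α_i^2 r_i = 12·3·9 + 12·9·12 + 12·3·1 + 12·12·3 + 4·10·4 = 2248 ≡ 12.
  S = (4, 10, 12) ≠ 0, so r is not a codeword (an error is present).
Step 3: locate the error. For a single error e at position i, S_ℓ = v_i·e·α_i^ℓ, so α_err = S_1/S_0.
  S_0^{−1} = 4^{−1} = 10 (mod 13), so α_err = 10·10 = 100 ≡ 9 = α_3. Error position i = 3.
  Consistency check: S_2/S_1 = 12·4 = 48 ≡ 9 = α_err ✓ (single-error assumption holds).
Step 4: error magnitude e = S_0/v_3 = S_0·∏_{j≠3}(α_3 − α_j) = 4·12 = 48 ≡ 9 (mod 13).
Step 5: correct position 3: c_3 = r_3 − e = 1 − 9 ≡ 5 (mod 13). Hence c = [9, 12, 5, 3, 4].
  Check: interpolating c through the α_i gives m(x) = 7 + 7·x (degree < 2) with m(α_i) = c_i for every i, so c is indeed a codeword.


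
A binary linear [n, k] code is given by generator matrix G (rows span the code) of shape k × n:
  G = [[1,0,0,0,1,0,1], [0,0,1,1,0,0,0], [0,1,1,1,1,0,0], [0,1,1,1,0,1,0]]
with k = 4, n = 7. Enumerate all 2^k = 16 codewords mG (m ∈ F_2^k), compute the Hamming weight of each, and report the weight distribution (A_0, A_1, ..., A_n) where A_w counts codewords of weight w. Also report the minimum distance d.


Weight distribution: A_0 = 1, A_2 = 4, A_3 = 3, A_4 = 3, A_5 = 4, A_7 = 1. Minimum distance d = 2.

Enumerate all 2^4 = 16 messages m ∈ F_2^4.
For each, compute codeword c = mG in F_2^7, then tally its weight.
  m = 0000 → c = 0000000, weight = 0.
  m = 1000 → c = 1000101, weight = 3.
  m = 0100 → c = 0011000, weight = 2.
  m = 1100 → c = 1011101, weight = 5.
  m = 0010 → c = 0111100, weight = 4.
  m = 1010 → c = 1111001, weight = 5.
  m = 0110 → c = 0100100, weight = 2.
  m = 1110 → c = 1100001, weight = 3.
  m = 0001 → c = 0111010, weight = 4.
  m = 1001 → c = 1111111, weight = 7.
  m = 0101 → c = 0100010, weight = 2.
  m = 1101 → c = 1100111, weight = 5.
  m = 0011 → c = 0000110, weight = 2.
  m = 1011 → c = 1000011, weight = 3.
  m = 0111 → c = 0011110, weight = 4.
  m = 1111 → c = 1011011, weight = 5.
Tally weights:
  weight 0: 1 codewords.
  weight 2: 4 codewords.
  weight 3: 3 codewords.
  weight 4: 3 codewords.
  weight 5: 4 codewords.
  weight 7: 1 codewords.
Minimum distance d = smallest w > 0 with A_w > 0 = 2.
Sanity: Σ A_w = 16 = 2^4 = 16 ✓.


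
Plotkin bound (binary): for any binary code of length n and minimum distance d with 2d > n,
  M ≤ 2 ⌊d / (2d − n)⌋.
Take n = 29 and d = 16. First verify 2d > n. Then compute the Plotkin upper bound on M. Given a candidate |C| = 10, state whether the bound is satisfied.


Plotkin bound M ≤ 10; given |C| = 10 ≤ bound (satisfied).

Check applicability: 2d = 32, n = 29.
2d − n = 3 > 0, so Plotkin applies.
Compute d/(2d−n) = 16/3 ≈ 5.3333.
⌊d/(2d−n)⌋ = 5.
Plotkin bound: M ≤ 2·5 = 10.
Given |C| = 10, check: satisfied.
This |C| is at the Plotkin bound.


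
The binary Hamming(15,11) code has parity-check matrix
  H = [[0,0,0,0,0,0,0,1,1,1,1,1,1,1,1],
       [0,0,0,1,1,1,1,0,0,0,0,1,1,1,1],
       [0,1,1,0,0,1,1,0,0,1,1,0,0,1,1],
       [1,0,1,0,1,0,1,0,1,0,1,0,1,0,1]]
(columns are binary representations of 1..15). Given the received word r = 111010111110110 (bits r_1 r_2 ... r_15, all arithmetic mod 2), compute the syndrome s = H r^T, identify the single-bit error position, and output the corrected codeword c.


s = (0, 0, 0, 1)^T, error position = 1, corrected codeword c = 011010111110110

Compute s = H r^T mod 2 one row at a time:
  s_1 = 1 + 1 + 1 + 1 + 0 + 1 + 1 + 0 = 6 ≡ 0 (mod 2).
  s_2 = 0 + 1 + 0 + 1 + 0 + 1 + 1 + 0 = 4 ≡ 0 (mod 2).
  s_3 = 1 + 1 + 0 + 1 + 1 + 1 + 1 + 0 = 6 ≡ 0 (mod 2).
  s_4 = 1 + 1 + 1 + 1 + 1 + 1 + 1 + 0 = 7 ≡ 1 (mod 2).
s = (0, 0, 0, 1)^T — this equals column 1 of H (binary 0001), so error is at position 1.
Correct: flip bit 1 of r = 111010111110110 to get c = 011010111110110.


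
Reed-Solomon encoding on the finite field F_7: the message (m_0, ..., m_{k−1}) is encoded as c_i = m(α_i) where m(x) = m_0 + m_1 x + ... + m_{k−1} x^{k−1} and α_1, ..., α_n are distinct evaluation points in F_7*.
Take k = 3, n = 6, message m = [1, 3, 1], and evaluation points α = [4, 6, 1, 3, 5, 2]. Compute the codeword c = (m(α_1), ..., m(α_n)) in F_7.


c = [1, 6, 5, 5, 6, 4]

Message polynomial: m(x) = 1 + 3·x + 1·x^2 (mod 7).
For each evaluation point α_i, compute m(α_i) mod 7:
  α_1 = 4: Horner steps 1 → 0 → 1, so m(4) = 1.
  α_2 = 6: Horner steps 1 → 2 → 6, so m(6) = 6.
  α_3 = 1: Horner steps 1 → 4 → 5, so m(1) = 5.
  α_4 = 3: Horner steps 1 → 6 → 5, so m(3) = 5.
  α_5 = 5: Horner steps 1 → 1 → 6, so m(5) = 6.
  α_6 = 2: Horner steps 1 → 5 → 4, so m(2) = 4.
Codeword c = [1, 6, 5, 5, 6, 4] ∈ F_7^6.


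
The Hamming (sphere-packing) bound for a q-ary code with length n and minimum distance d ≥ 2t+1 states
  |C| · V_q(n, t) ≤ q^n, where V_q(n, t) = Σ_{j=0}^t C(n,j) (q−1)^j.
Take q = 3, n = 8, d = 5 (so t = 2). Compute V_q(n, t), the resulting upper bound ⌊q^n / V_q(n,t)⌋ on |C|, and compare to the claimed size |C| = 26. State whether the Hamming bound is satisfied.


V_q(n, t) = 129, q^n = 6561, Hamming bound = 50, |C| = 26 ≤ bound (satisfied).

Step 1: Compute V_q(n, t) = Σ_{j=0}^2 C(n, j) (q−1)^j.
  j = 0: C(8,0)·(2)^0 = 1·1 = 1.
  j = 1: C(8,1)·(2)^1 = 8·2 = 16.
  j = 2: C(8,2)·(2)^2 = 28·4 = 112.
  V_q(n, t) = 1 + 16 + 112 = 129.
Step 2: q^n = 3^8 = 6561.
Step 3: Hamming bound ⌊q^n / V_q(n,t)⌋ = ⌊6561/129⌋ = 50.
Step 4: Compare |C| = 26 to 50: satisfied.
The claimed |C| lies below the Hamming bound.


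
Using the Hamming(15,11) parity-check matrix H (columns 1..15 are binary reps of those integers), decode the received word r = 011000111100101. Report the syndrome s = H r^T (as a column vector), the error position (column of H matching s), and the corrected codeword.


s = (1, 1, 1, 1)^T, error position = 15, corrected codeword c = 011000111100100

Compute s = H r^T mod 2 one row at a time:
  s_1 = 1 + 1 + 1 + 0 + 0 + 1 + 0 + 1 = 5 ≡ 1 (mod 2).
  s_2 = 0 + 0 + 0 + 1 + 0 + 1 + 0 + 1 = 3 ≡ 1 (mod 2).
  s_3 = 1 + 1 + 0 + 1 + 1 + 0 + 0 + 1 = 5 ≡ 1 (mod 2).
  s_4 = 0 + 1 + 0 + 1 + 1 + 0 + 1 + 1 = 5 ≡ 1 (mod 2).
s = (1, 1, 1, 1)^T — this equals column 15 of H (binary 1111), so error is at position 15.
Correct: flip bit 15 of r = 011000111100101 to get c = 011000111100100.


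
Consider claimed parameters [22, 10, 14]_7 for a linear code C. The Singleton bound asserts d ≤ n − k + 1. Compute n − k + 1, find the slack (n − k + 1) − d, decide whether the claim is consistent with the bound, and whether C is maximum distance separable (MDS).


Singleton RHS = n − k + 1 = 13, slack = -1, bound violated (no such code; not MDS).

Singleton bound: d ≤ n − k + 1.
Here n = 22, k = 10, so n − k + 1 = 13.
Given d = 14, check d ≤ 13: NO.
Slack = (n − k + 1) − d = -1.
The slack is negative: d = 14 exceeds n − k + 1 = 13 by 1, so the Singleton bound is violated and no linear [22, 10, 14]_7 code can exist. In particular it is not MDS (MDS requires d = n − k + 1 exactly).
Description: the claimed parameters are [22, 10, 14]_7; such a code would be impossible (violates the Singleton bound).


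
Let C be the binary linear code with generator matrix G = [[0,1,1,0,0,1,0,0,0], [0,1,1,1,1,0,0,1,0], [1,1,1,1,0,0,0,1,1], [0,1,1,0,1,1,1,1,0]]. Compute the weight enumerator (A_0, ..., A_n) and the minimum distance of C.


Weight distribution: A_0 = 1, A_3 = 4, A_4 = 3, A_5 = 2, A_6 = 4, A_7 = 2. Minimum distance d = 3.

Enumerate all 2^4 = 16 messages m ∈ F_2^4.
For each, compute codeword c = mG in F_2^9, then tally its weight.
  m = 0000 → c = 000000000, weight = 0.
  m = 1000 → c = 011001000, weight = 3.
  m = 0100 → c = 011110010, weight = 5.
  m = 1100 → c = 000111010, weight = 4.
  m = 0010 → c = 111100011, weight = 6.
  m = 1010 → c = 100101011, weight = 5.
  m = 0110 → c = 100010001, weight = 3.
  m = 1110 → c = 111011001, weight = 6.
  m = 0001 → c = 011011110, weight = 6.
  m = 1001 → c = 000010110, weight = 3.
  m = 0101 → c = 000101100, weight = 3.
  m = 1101 → c = 011100100, weight = 4.
  m = 0011 → c = 100111101, weight = 6.
  m = 1011 → c = 111110101, weight = 7.
  m = 0111 → c = 111001111, weight = 7.
  m = 1111 → c = 100000111, weight = 4.
Tally weights:
  weight 0: 1 codewords.
  weight 3: 4 codewords.
  weight 4: 3 codewords.
  weight 5: 2 codewords.
  weight 6: 4 codewords.
  weight 7: 2 codewords.
Minimum distance d = smallest w > 0 with A_w > 0 = 3.
Sanity: Σ A_w = 16 = 2^4 = 16 ✓.


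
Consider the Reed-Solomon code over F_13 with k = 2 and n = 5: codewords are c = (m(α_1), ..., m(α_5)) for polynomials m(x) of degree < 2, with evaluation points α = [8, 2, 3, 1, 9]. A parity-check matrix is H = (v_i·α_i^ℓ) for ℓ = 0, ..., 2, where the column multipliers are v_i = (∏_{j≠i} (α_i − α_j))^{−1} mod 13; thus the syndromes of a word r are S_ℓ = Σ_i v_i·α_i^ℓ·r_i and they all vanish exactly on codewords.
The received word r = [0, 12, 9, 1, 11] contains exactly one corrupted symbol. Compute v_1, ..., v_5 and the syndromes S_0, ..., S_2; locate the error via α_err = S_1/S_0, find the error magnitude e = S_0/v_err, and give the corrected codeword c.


S = (8, 11, 7), error at position 3, error magnitude e = 12, c = [0, 12, 10, 1, 11].

Step 1: column multipliers v_i = (∏_{j≠i}(α_i − α_j))^{−1} mod 13.
  i = 1 (α = 8): (8−2)(8−3)(8−1)(8−9) = 6·5·7·(−1) = −210 ≡ 11, so v_1 = 11^{−1} = 6 (mod 13).
  i = 2 (α = 2): (2−8)(2−3)(2−1)(2−9) = (−6)·(−1)·1·(−7) = −42 ≡ 10, so v_2 = 10^{−1} = 4 (mod 13).
  i = 3 (α = 3): (3−8)(3−2)(3−1)(3−9) = (−5)·1·2·(−6) = 60 ≡ 8, so v_3 = 8^{−1} = 5 (mod 13).
  i = 4 (α = 1): (1−8)(1−2)(1−3)(1−9) = (−7)·(−1)·(−2)·(−8) = 112 ≡ 8, so v_4 = 8^{−1} = 5 (mod 13).
  i = 5 (α = 9): (9−8)(9−2)(9−3)(9−1) = 1·7·6·8 = 336 ≡ 11, so v_5 = 11^{−1} = 6 (mod 13).
  v = [6, 4, 5, 5, 6].
Step 2: syndromes of r = [0, 12, 9, 1, 11] (all sums mod 13).
  S_0 = Σ v_i r_i = 6·0 + 4·12 + 5·9 + 5·1 + 6·11 = 164 ≡ 8.
  S_1 = Σ v_i α_i r_i = 6·8·0 + 4·2·12 + 5·3·9 + 5·1·1 + 6·9·11 = 830 ≡ 11.
  α_i^2 mod 13 = [12, 4, 9, 1, 3].
  S_2 = Σ v_i α_i^2 r_i = 6·12·0 + 4·4·12 + 5·9·9 + 5·1·1 + 6·3·11 = 800 ≡ 7.
  S = (8, 11, 7) ≠ 0, so r is not a codeword (an error is present).
Step 3: locate the error. For a single error e at position i, S_ℓ = v_i·e·α_i^ℓ, so α_err = S_1/S_0.
  S_0^{−1} = 8^{−1} = 5 (mod 13), so α_err = 11·5 = 55 ≡ 3 = α_3. Error position i = 3.
  Consistency check: S_2/S_1 = 7·6 = 42 ≡ 3 = α_err ✓ (single-error assumption holds).
Step 4: error magnitude e = S_0/v_3 = S_0·∏_{j≠3}(α_3 − α_j) = 8·8 = 64 ≡ 12 (mod 13).
Step 5: correct position 3: c_3 = r_3 − e = 9 − 12 ≡ 10 (mod 13). Hence c = [0, 12, 10, 1, 11].
  Check: interpolating c through the α_i gives m(x) = 3 + 11·x (degree < 2) with m(α_i) = c_i for every i, so c is indeed a codeword.


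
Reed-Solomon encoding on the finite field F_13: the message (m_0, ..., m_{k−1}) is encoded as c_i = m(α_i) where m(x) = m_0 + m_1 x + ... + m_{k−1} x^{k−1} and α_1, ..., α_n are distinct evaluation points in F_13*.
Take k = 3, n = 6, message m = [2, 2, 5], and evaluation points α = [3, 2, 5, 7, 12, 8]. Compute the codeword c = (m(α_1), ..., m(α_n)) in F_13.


c = [1, 0, 7, 1, 5, 0]

Message polynomial: m(x) = 2 + 2·x + 5·x^2 (mod 13).
For each evaluation point α_i, compute m(α_i) mod 13:
  α_1 = 3: Horner steps 5 → 4 → 1, so m(3) = 1.
  α_2 = 2: Horner steps 5 → 12 → 0, so m(2) = 0.
  α_3 = 5: Horner steps 5 → 1 → 7, so m(5) = 7.
  α_4 = 7: Horner steps 5 → 11 → 1, so m(7) = 1.
  α_5 = 12: Horner steps 5 → 10 → 5, so m(12) = 5.
  α_6 = 8: Horner steps 5 → 3 → 0, so m(8) = 0.
Codeword c = [1, 0, 7, 1, 5, 0] ∈ F_13^6.


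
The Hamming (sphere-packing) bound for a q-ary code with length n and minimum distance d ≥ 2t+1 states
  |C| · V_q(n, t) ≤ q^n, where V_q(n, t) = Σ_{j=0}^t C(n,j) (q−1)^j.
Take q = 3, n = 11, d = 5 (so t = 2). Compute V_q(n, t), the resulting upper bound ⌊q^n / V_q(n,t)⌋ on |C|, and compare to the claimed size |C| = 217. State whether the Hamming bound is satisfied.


V_q(n, t) = 243, q^n = 177147, Hamming bound = 729, |C| = 217 ≤ bound (satisfied).

Step 1: Compute V_q(n, t) = Σ_{j=0}^2 C(n, j) (q−1)^j.
  j = 0: C(11,0)·(2)^0 = 1·1 = 1.
  j = 1: C(11,1)·(2)^1 = 11·2 = 22.
  j = 2: C(11,2)·(2)^2 = 55·4 = 220.
  V_q(n, t) = 1 + 22 + 220 = 243.
Step 2: q^n = 3^11 = 177147.
Step 3: Hamming bound ⌊q^n / V_q(n,t)⌋ = ⌊177147/243⌋ = 729.
Step 4: Compare |C| = 217 to 729: satisfied.
The claimed |C| lies below the Hamming bound.


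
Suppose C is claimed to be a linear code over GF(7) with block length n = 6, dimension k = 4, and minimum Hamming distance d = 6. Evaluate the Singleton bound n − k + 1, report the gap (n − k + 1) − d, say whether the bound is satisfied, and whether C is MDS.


Singleton RHS = n − k + 1 = 3, slack = -3, bound violated (no such code; not MDS).

Singleton bound: d ≤ n − k + 1.
Here n = 6, k = 4, so n − k + 1 = 3.
Given d = 6, check d ≤ 3: NO.
Slack = (n − k + 1) − d = -3.
The slack is negative: d = 6 exceeds n − k + 1 = 3 by 3, so the Singleton bound is violated and no linear [6, 4, 6]_7 code can exist. In particular it is not MDS (MDS requires d = n − k + 1 exactly).
Description: the claimed parameters are [6, 4, 6]_7; such a code would be impossible (violates the Singleton bound).


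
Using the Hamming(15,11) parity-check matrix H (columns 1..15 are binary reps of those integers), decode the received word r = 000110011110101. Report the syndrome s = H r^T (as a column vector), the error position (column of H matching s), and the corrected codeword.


s = (0, 0, 1, 1)^T, error position = 3, corrected codeword c = 001110011110101

Compute s = H r^T mod 2 one row at a time:
  s_1 = 1 + 1 + 1 + 1 + 0 + 1 + 0 + 1 = 6 ≡ 0 (mod 2).
  s_2 = 1 + 1 + 0 + 0 + 0 + 1 + 0 + 1 = 4 ≡ 0 (mod 2).
  s_3 = 0 + 0 + 0 + 0 + 1 + 1 + 0 + 1 = 3 ≡ 1 (mod 2).
  s_4 = 0 + 0 + 1 + 0 + 1 + 1 + 1 + 1 = 5 ≡ 1 (mod 2).
s = (0, 0, 1, 1)^T — this equals column 3 of H (binary 0011), so error is at position 3.
Correct: flip bit 3 of r = 000110011110101 to get c = 001110011110101.


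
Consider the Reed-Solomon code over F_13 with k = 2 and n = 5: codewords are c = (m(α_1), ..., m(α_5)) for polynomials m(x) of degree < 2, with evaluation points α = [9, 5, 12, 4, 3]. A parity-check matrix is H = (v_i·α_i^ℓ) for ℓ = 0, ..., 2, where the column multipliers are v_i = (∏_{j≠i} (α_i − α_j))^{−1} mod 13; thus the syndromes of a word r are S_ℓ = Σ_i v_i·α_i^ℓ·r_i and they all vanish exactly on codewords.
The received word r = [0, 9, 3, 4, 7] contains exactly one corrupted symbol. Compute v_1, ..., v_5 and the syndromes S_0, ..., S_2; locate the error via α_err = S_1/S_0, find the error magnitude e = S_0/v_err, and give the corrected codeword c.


S = (4, 3, 12), error at position 4, error magnitude e = 9, c = [0, 9, 3, 8, 7].

Step 1: column multipliers v_i = (∏_{j≠i}(α_i − α_j))^{−1} mod 13.
  i = 1 (α = 9): (9−5)(9−12)(9−4)(9−3) = 4·(−3)·5·6 = −360 ≡ 4, so v_1 = 4^{−1} = 10 (mod 13).
  i = 2 (α = 5): (5−9)(5−12)(5−4)(5−3) = (−4)·(−7)·1·2 = 56 ≡ 4, so v_2 = 4^{−1} = 10 (mod 13).
  i = 3 (α = 12): (12−9)(12−5)(12−4)(12−3) = 3·7·8·9 = 1512 ≡ 4, so v_3 = 4^{−1} = 10 (mod 13).
  i = 4 (α = 4): (4−9)(4−5)(4−12)(4−3) = (−5)·(−1)·(−8)·1 = −40 ≡ 12, so v_4 = 12^{−1} = 12 (mod 13).
  i = 5 (α = 3): (3−9)(3−5)(3−12)(3−4) = (−6)·(−2)·(−9)·(−1) = 108 ≡ 4, so v_5 = 4^{−1} = 10 (mod 13).
  v = [10, 10, 10, 12, 10].
Step 2: syndromes of r = [0, 9, 3, 4, 7] (all sums mod 13).
  S_0 = Σ v_i r_i = 10·0 + 10·9 + 10·3 + 12·4 + 10·7 = 238 ≡ 4.
  S_1 = Σ v_i α_i r_i = 10·9·0 + 10·5·9 + 10·12·3 + 12·4·4 + 10·3·7 = 1212 ≡ 3.
  α_i^2 mod 13 = [3, 12, 1, 3, 9].
  S_2 = Σ v_i α_i^2 r_i = 10·3·0 + 10·12·9 + 10·1·3 + 12·3·4 + 10·9·7 = 1884 ≡ 12.
  S = (4, 3, 12) ≠ 0, so r is not a codeword (an error is present).
Step 3: locate the error. For a single error e at position i, S_ℓ = v_i·e·α_i^ℓ, so α_err = S_1/S_0.
  S_0^{−1} = 4^{−1} = 10 (mod 13), so α_err = 3·10 = 30 ≡ 4 = α_4. Error position i = 4.
  Consistency check: S_2/S_1 = 12·9 = 108 ≡ 4 = α_err ✓ (single-error assumption holds).
Step 4: error magnitude e = S_0/v_4 = S_0·∏_{j≠4}(α_4 − α_j) = 4·12 = 48 ≡ 9 (mod 13).
Step 5: correct position 4: c_4 = r_4 − e = 4 − 9 ≡ 8 (mod 13). Hence c = [0, 9, 3, 8, 7].
  Check: interpolating c through the α_i gives m(x) = 4 + 1·x (degree < 2) with m(α_i) = c_i for every i, so c is indeed a codeword.


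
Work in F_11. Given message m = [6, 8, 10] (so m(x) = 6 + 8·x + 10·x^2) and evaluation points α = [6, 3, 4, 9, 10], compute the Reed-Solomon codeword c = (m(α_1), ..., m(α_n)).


c = [7, 10, 0, 8, 8]

Message polynomial: m(x) = 6 + 8·x + 10·x^2 (mod 11).
For each evaluation point α_i, compute m(α_i) mod 11:
  α_1 = 6: Horner steps 10 → 2 → 7, so m(6) = 7.
  α_2 = 3: Horner steps 10 → 5 → 10, so m(3) = 10.
  α_3 = 4: Horner steps 10 → 4 → 0, so m(4) = 0.
  α_4 = 9: Horner steps 10 → 10 → 8, so m(9) = 8.
  α_5 = 10: Horner steps 10 → 9 → 8, so m(10) = 8.
Codeword c = [7, 10, 0, 8, 8] ∈ F_11^5.


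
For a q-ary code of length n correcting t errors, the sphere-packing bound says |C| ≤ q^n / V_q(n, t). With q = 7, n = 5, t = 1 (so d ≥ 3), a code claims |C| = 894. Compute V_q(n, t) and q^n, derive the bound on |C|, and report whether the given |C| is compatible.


V_q(n, t) = 31, q^n = 16807, Hamming bound = 542, |C| = 894 > bound (violated).

Step 1: Compute V_q(n, t) = Σ_{j=0}^1 C(n, j) (q−1)^j.
  j = 0: C(5,0)·(6)^0 = 1·1 = 1.
  j = 1: C(5,1)·(6)^1 = 5·6 = 30.
  V_q(n, t) = 1 + 30 = 31.
Step 2: q^n = 7^5 = 16807.
Step 3: Hamming bound ⌊q^n / V_q(n,t)⌋ = ⌊16807/31⌋ = 542.
Step 4: Compare |C| = 894 to 542: violated.
The claimed |C| lies above the Hamming bound, so no 7-ary code of length 5 with d ≥ 3 can have 894 codewords.


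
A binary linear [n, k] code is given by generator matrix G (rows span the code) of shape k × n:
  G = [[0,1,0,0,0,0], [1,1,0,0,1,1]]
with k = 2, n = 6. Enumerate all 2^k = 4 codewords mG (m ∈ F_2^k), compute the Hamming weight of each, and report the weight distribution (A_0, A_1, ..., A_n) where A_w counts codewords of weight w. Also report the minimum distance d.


Weight distribution: A_0 = 1, A_1 = 1, A_3 = 1, A_4 = 1. Minimum distance d = 1.

Enumerate all 2^2 = 4 messages m ∈ F_2^2.
For each, compute codeword c = mG in F_2^6, then tally its weight.
  m = 00 → c = 000000, weight = 0.
  m = 10 → c = 010000, weight = 1.
  m = 01 → c = 110011, weight = 4.
  m = 11 → c = 100011, weight = 3.
Tally weights:
  weight 0: 1 codewords.
  weight 1: 1 codewords.
  weight 3: 1 codewords.
  weight 4: 1 codewords.
Minimum distance d = smallest w > 0 with A_w > 0 = 1.
Sanity: Σ A_w = 4 = 2^2 = 4 ✓.


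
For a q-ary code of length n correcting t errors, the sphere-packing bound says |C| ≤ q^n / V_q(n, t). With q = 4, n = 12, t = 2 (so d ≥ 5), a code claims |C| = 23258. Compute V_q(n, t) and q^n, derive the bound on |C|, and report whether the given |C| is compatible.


V_q(n, t) = 631, q^n = 16777216, Hamming bound = 26588, |C| = 23258 ≤ bound (satisfied).

Step 1: Compute V_q(n, t) = Σ_{j=0}^2 C(n, j) (q−1)^j.
  j = 0: C(12,0)·(3)^0 = 1·1 = 1.
  j = 1: C(12,1)·(3)^1 = 12·3 = 36.
  j = 2: C(12,2)·(3)^2 = 66·9 = 594.
  V_q(n, t) = 1 + 36 + 594 = 631.
Step 2: q^n = 4^12 = 16777216.
Step 3: Hamming bound ⌊q^n / V_q(n,t)⌋ = ⌊16777216/631⌋ = 26588.
Step 4: Compare |C| = 23258 to 26588: satisfied.
The claimed |C| lies below the Hamming bound.


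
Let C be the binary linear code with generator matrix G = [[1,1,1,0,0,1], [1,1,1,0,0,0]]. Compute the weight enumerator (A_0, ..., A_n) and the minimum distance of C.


Weight distribution: A_0 = 1, A_1 = 1, A_3 = 1, A_4 = 1. Minimum distance d = 1.

Enumerate all 2^2 = 4 messages m ∈ F_2^2.
For each, compute codeword c = mG in F_2^6, then tally its weight.
  m = 00 → c = 000000, weight = 0.
  m = 10 → c = 111001, weight = 4.
  m = 01 → c = 111000, weight = 3.
  m = 11 → c = 000001, weight = 1.
Tally weights:
  weight 0: 1 codewords.
  weight 1: 1 codewords.
  weight 3: 1 codewords.
  weight 4: 1 codewords.
Minimum distance d = smallest w > 0 with A_w > 0 = 1.
Sanity: Σ A_w = 4 = 2^2 = 4 ✓.


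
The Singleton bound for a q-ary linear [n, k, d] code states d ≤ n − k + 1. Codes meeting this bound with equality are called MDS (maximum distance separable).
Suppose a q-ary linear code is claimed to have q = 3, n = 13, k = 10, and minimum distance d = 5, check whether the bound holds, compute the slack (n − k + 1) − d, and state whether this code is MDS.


Singleton RHS = n − k + 1 = 4, slack = -1, bound violated (no such code; not MDS).

Singleton bound: d ≤ n − k + 1.
Here n = 13, k = 10, so n − k + 1 = 4.
Given d = 5, check d ≤ 4: NO.
Slack = (n − k + 1) − d = -1.
The slack is negative: d = 5 exceeds n − k + 1 = 4 by 1, so the Singleton bound is violated and no linear [13, 10, 5]_3 code can exist. In particular it is not MDS (MDS requires d = n − k + 1 exactly).
Description: the claimed parameters are [13, 10, 5]_3; such a code would be impossible (violates the Singleton bound).


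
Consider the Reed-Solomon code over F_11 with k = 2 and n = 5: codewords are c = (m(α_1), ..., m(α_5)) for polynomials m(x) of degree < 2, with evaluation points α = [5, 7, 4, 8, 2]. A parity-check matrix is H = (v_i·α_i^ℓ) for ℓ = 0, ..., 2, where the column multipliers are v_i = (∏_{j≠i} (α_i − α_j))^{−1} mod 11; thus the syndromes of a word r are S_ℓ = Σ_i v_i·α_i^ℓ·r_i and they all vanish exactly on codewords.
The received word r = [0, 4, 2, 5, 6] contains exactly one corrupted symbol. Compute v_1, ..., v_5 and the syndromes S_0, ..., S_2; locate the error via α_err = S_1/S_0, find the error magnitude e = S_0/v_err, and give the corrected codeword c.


S = (10, 4, 6), error at position 2, error magnitude e = 8, c = [0, 7, 2, 5, 6].

Step 1: column multipliers v_i = (∏_{j≠i}(α_i − α_j))^{−1} mod 11.
  i = 1 (α = 5): (5−7)(5−4)(5−8)(5−2) = (−2)·1·(−3)·3 = 18 ≡ 7, so v_1 = 7^{−1} = 8 (mod 11).
  i = 2 (α = 7): (7−5)(7−4)(7−8)(7−2) = 2·3·(−1)·5 = −30 ≡ 3, so v_2 = 3^{−1} = 4 (mod 11).
  i = 3 (α = 4): (4−5)(4−7)(4−8)(4−2) = (−1)·(−3)·(−4)·2 = −24 ≡ 9, so v_3 = 9^{−1} = 5 (mod 11).
  i = 4 (α = 8): (8−5)(8−7)(8−4)(8−2) = 3·1·4·6 = 72 ≡ 6, so v_4 = 6^{−1} = 2 (mod 11).
  i = 5 (α = 2): (2−5)(2−7)(2−4)(2−8) = (−3)·(−5)·(−2)·(−6) = 180 ≡ 4, so v_5 = 4^{−1} = 3 (mod 11).
  v = [8, 4, 5, 2, 3].
Step 2: syndromes of r = [0, 4, 2, 5, 6] (all sums mod 11).
  S_0 = Σ v_i r_i = 8·0 + 4·4 + 5·2 + 2·5 + 3·6 = 54 ≡ 10.
  S_1 = Σ v_i α_i r_i = 8·5·0 + 4·7·4 + 5·4·2 + 2·8·5 + 3·2·6 = 268 ≡ 4.
  α_i^2 mod 11 = [3, 5, 5, 9, 4].
  S_2 = Σ v_i α_i^2 r_i = 8·3·0 + 4·5·4 + 5·5·2 + 2·9·5 + 3·4·6 = 292 ≡ 6.
  S = (10, 4, 6) ≠ 0, so r is not a codeword (an error is present).
Step 3: locate the error. For a single error e at position i, S_ℓ = v_i·e·α_i^ℓ, so α_err = S_1/S_0.
  S_0^{−1} = 10^{−1} = 10 (mod 11), so α_err = 4·10 = 40 ≡ 7 = α_2. Error position i = 2.
  Consistency check: S_2/S_1 = 6·3 = 18 ≡ 7 = α_err ✓ (single-error assumption holds).
Step 4: error magnitude e = S_0/v_2 = S_0·∏_{j≠2}(α_2 − α_j) = 10·3 = 30 ≡ 8 (mod 11).
Step 5: correct position 2: c_2 = r_2 − e = 4 − 8 ≡ 7 (mod 11). Hence c = [0, 7, 2, 5, 6].
  Check: interpolating c through the α_i gives m(x) = 10 + 9·x (degree < 2) with m(α_i) = c_i for every i, so c is indeed a codeword.


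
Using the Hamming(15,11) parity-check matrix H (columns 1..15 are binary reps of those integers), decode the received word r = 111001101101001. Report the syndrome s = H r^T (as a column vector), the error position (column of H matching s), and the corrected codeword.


s = (0, 0, 0, 1)^T, error position = 1, corrected codeword c = 011001101101001

Compute s = H r^T mod 2 one row at a time:
  s_1 = 0 + 1 + 1 + 0 + 1 + 0 + 0 + 1 = 4 ≡ 0 (mod 2).
  s_2 = 0 + 0 + 1 + 1 + 1 + 0 + 0 + 1 = 4 ≡ 0 (mod 2).
  s_3 = 1 + 1 + 1 + 1 + 1 + 0 + 0 + 1 = 6 ≡ 0 (mod 2).
  s_4 = 1 + 1 + 0 + 1 + 1 + 0 + 0 + 1 = 5 ≡ 1 (mod 2).
s = (0, 0, 0, 1)^T — this equals column 1 of H (binary 0001), so error is at position 1.
Correct: flip bit 1 of r = 111001101101001 to get c = 011001101101001.


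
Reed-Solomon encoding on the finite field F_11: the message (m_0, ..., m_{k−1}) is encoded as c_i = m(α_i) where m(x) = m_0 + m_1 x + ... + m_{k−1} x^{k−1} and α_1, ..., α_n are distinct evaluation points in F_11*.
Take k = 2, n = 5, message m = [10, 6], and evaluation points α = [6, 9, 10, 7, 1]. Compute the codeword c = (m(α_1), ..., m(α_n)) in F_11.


c = [2, 9, 4, 8, 5]

Message polynomial: m(x) = 10 + 6·x (mod 11).
For each evaluation point α_i, compute m(α_i) mod 11:
  α_1 = 6: Horner steps 6 → 2, so m(6) = 2.
  α_2 = 9: Horner steps 6 → 9, so m(9) = 9.
  α_3 = 10: Horner steps 6 → 4, so m(10) = 4.
  α_4 = 7: Horner steps 6 → 8, so m(7) = 8.
  α_5 = 1: Horner steps 6 → 5, so m(1) = 5.
Codeword c = [2, 9, 4, 8, 5] ∈ F_11^5.


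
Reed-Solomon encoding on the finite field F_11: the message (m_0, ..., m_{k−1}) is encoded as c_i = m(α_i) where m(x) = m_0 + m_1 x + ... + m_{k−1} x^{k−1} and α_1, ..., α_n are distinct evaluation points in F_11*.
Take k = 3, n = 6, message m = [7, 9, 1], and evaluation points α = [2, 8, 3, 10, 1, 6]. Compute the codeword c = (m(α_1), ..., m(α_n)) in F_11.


c = [7, 0, 10, 10, 6, 9]

Message polynomial: m(x) = 7 + 9·x + 1·x^2 (mod 11).
For each evaluation point α_i, compute m(α_i) mod 11:
  α_1 = 2: Horner steps 1 → 0 → 7, so m(2) = 7.
  α_2 = 8: Horner steps 1 → 6 → 0, so m(8) = 0.
  α_3 = 3: Horner steps 1 → 1 → 10, so m(3) = 10.
  α_4 = 10: Horner steps 1 → 8 → 10, so m(10) = 10.
  α_5 = 1: Horner steps 1 → 10 → 6, so m(1) = 6.
  α_6 = 6: Horner steps 1 → 4 → 9, so m(6) = 9.
Codeword c = [7, 0, 10, 10, 6, 9] ∈ F_11^6.


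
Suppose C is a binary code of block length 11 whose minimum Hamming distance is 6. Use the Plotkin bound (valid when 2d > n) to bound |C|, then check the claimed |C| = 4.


Plotkin bound M ≤ 12; given |C| = 4 ≤ bound (satisfied).

Check applicability: 2d = 12, n = 11.
2d − n = 1 > 0, so Plotkin applies.
Compute d/(2d−n) = 6/1 ≈ 6.0000.
⌊d/(2d−n)⌋ = 6.
Plotkin bound: M ≤ 2·6 = 12.
Given |C| = 4, check: satisfied.
This |C| is below the Plotkin bound.


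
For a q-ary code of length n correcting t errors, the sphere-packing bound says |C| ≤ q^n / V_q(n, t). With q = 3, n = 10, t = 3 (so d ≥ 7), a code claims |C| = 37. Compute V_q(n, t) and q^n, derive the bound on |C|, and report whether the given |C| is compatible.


V_q(n, t) = 1161, q^n = 59049, Hamming bound = 50, |C| = 37 ≤ bound (satisfied).

Step 1: Compute V_q(n, t) = Σ_{j=0}^3 C(n, j) (q−1)^j.
  j = 0: C(10,0)·(2)^0 = 1·1 = 1.
  j = 1: C(10,1)·(2)^1 = 10·2 = 20.
  j = 2: C(10,2)·(2)^2 = 45·4 = 180.
  j = 3: C(10,3)·(2)^3 = 120·8 = 960.
  V_q(n, t) = 1 + 20 + 180 + 960 = 1161.
Step 2: q^n = 3^10 = 59049.
Step 3: Hamming bound ⌊q^n / V_q(n,t)⌋ = ⌊59049/1161⌋ = 50.
Step 4: Compare |C| = 37 to 50: satisfied.
The claimed |C| lies below the Hamming bound.


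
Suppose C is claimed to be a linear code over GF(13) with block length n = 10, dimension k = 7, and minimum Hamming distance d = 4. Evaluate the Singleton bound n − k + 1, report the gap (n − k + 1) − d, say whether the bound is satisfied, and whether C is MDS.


Singleton RHS = n − k + 1 = 4, slack = 0, bound satisfied, MDS.

Singleton bound: d ≤ n − k + 1.
Here n = 10, k = 7, so n − k + 1 = 4.
Given d = 4, check d ≤ 4: YES.
Slack = (n − k + 1) − d = 0.
The code is MDS (slack = 0).
Description: the claimed parameters are [10, 7, 4]_13; such a code would be MDS (meets Singleton bound).


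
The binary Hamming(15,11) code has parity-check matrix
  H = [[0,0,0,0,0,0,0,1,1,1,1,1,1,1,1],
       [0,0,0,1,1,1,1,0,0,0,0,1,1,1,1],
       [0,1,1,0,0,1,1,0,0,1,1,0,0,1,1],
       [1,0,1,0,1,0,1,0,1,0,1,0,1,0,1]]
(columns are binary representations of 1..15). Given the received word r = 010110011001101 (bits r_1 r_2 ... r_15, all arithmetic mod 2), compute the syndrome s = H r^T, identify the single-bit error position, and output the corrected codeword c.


s = (1, 1, 0, 0)^T, error position = 12, corrected codeword c = 010110011000101

Compute s = H r^T mod 2 one row at a time:
  s_1 = 1 + 1 + 0 + 0 + 1 + 1 + 0 + 1 = 5 ≡ 1 (mod 2).
  s_2 = 1 + 1 + 0 + 0 + 1 + 1 + 0 + 1 = 5 ≡ 1 (mod 2).
  s_3 = 1 + 0 + 0 + 0 + 0 + 0 + 0 + 1 = 2 ≡ 0 (mod 2).
  s_4 = 0 + 0 + 1 + 0 + 1 + 0 + 1 + 1 = 4 ≡ 0 (mod 2).
s = (1, 1, 0, 0)^T — this equals column 12 of H (binary 1100), so error is at position 12.
Correct: flip bit 12 of r = 010110011001101 to get c = 010110011000101.


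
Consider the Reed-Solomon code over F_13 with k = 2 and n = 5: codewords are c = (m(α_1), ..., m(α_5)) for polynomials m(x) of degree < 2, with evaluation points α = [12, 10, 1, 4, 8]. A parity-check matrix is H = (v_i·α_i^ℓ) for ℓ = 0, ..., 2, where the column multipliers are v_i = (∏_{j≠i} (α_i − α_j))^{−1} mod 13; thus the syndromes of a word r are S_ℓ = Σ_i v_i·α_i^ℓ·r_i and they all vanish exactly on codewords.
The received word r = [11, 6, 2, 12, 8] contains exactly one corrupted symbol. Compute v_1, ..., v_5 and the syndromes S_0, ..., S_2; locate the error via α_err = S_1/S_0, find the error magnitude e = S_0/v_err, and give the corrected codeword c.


S = (10, 3, 10), error at position 1, error magnitude e = 7, c = [4, 6, 2, 12, 8].

Step 1: column multipliers v_i = (∏_{j≠i}(α_i − α_j))^{−1} mod 13.
  i = 1 (α = 12): (12−10)(12−1)(12−4)(12−8) = 2·11·8·4 = 704 ≡ 2, so v_1 = 2^{−1} = 7 (mod 13).
  i = 2 (α = 10): (10−12)(10−1)(10−4)(10−8) = (−2)·9·6·2 = −216 ≡ 5, so v_2 = 5^{−1} = 8 (mod 13).
  i = 3 (α = 1): (1−12)(1−10)(1−4)(1−8) = (−11)·(−9)·(−3)·(−7) = 2079 ≡ 12, so v_3 = 12^{−1} = 12 (mod 13).
  i = 4 (α = 4): (4−12)(4−10)(4−1)(4−8) = (−8)·(−6)·3·(−4) = −576 ≡ 9, so v_4 = 9^{−1} = 3 (mod 13).
  i = 5 (α = 8): (8−12)(8−10)(8−1)(8−4) = (−4)·(−2)·7·4 = 224 ≡ 3, so v_5 = 3^{−1} = 9 (mod 13).
  v = [7, 8, 12, 3, 9].
Step 2: syndromes of r = [11, 6, 2, 12, 8] (all sums mod 13).
  S_0 = Σ v_i r_i = 7·11 + 8·6 + 12·2 + 3·12 + 9·8 = 257 ≡ 10.
  S_1 = Σ v_i α_i r_i = 7·12·11 + 8·10·6 + 12·1·2 + 3·4·12 + 9·8·8 = 2148 ≡ 3.
  α_i^2 mod 13 = [1, 9, 1, 3, 12].
  S_2 = Σ v_i α_i^2 r_i = 7·1·11 + 8·9·6 + 12·1·2 + 3·3·12 + 9·12·8 = 1505 ≡ 10.
  S = (10, 3, 10) ≠ 0, so r is not a codeword (an error is present).
Step 3: locate the error. For a single error e at position i, S_ℓ = v_i·e·α_i^ℓ, so α_err = S_1/S_0.
  S_0^{−1} = 10^{−1} = 4 (mod 13), so α_err = 3·4 = 12 ≡ 12 = α_1. Error position i = 1.
  Consistency check: S_2/S_1 = 10·9 = 90 ≡ 12 = α_err ✓ (single-error assumption holds).
Step 4: error magnitude e = S_0/v_1 = S_0·∏_{j≠1}(α_1 − α_j) = 10·2 = 20 ≡ 7 (mod 13).
Step 5: correct position 1: c_1 = r_1 − e = 11 − 7 ≡ 4 (mod 13). Hence c = [4, 6, 2, 12, 8].
  Check: interpolating c through the α_i gives m(x) = 3 + 12·x (degree < 2) with m(α_i) = c_i for every i, so c is indeed a codeword.


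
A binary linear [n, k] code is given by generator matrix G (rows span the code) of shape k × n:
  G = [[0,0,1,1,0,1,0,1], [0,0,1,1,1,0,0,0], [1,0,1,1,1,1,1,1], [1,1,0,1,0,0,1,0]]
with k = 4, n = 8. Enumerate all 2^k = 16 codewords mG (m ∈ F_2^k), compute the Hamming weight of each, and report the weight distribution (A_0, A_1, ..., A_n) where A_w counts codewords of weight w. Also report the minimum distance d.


Weight distribution: A_0 = 1, A_2 = 1, A_3 = 4, A_4 = 5, A_5 = 2, A_6 = 1, A_7 = 2. Minimum distance d = 2.

Enumerate all 2^4 = 16 messages m ∈ F_2^4.
For each, compute codeword c = mG in F_2^8, then tally its weight.
  m = 0000 → c = 00000000, weight = 0.
  m = 1000 → c = 00110101, weight = 4.
  m = 0100 → c = 00111000, weight = 3.
  m = 1100 → c = 00001101, weight = 3.
  m = 0010 → c = 10111111, weight = 7.
  m = 1010 → c = 10001010, weight = 3.
  m = 0110 → c = 10000111, weight = 4.
  m = 1110 → c = 10110010, weight = 4.
  m = 0001 → c = 11010010, weight = 4.
  m = 1001 → c = 11100111, weight = 6.
  m = 0101 → c = 11101010, weight = 5.
  m = 1101 → c = 11011111, weight = 7.
  m = 0011 → c = 01101101, weight = 5.
  m = 1011 → c = 01011000, weight = 3.
  m = 0111 → c = 01010101, weight = 4.
  m = 1111 → c = 01100000, weight = 2.
Tally weights:
  weight 0: 1 codewords.
  weight 2: 1 codewords.
  weight 3: 4 codewords.
  weight 4: 5 codewords.
  weight 5: 2 codewords.
  weight 6: 1 codewords.
  weight 7: 2 codewords.
Minimum distance d = smallest w > 0 with A_w > 0 = 2.
Sanity: Σ A_w = 16 = 2^4 = 16 ✓.


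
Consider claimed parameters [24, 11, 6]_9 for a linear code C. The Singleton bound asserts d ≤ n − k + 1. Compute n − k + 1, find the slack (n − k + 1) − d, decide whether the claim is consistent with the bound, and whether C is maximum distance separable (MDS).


Singleton RHS = n − k + 1 = 14, slack = 8, bound satisfied, not MDS.

Singleton bound: d ≤ n − k + 1.
Here n = 24, k = 11, so n − k + 1 = 14.
Given d = 6, check d ≤ 14: YES.
Slack = (n − k + 1) − d = 8.
The code is NOT MDS (slack = 8 > 0).
Description: the claimed parameters are [24, 11, 6]_9; such a code would be non-MDS.


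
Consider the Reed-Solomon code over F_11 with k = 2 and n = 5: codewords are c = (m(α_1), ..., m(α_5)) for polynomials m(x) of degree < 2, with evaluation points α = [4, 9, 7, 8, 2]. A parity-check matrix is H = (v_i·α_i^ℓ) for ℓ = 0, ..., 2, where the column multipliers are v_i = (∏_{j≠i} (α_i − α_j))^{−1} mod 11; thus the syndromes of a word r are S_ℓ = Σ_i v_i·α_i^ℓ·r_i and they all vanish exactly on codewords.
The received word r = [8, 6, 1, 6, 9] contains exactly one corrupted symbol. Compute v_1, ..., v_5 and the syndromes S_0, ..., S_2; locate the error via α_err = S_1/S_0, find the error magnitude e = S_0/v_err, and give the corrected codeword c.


S = (7, 8, 6), error at position 2, error magnitude e = 6, c = [8, 0, 1, 6, 9].

Step 1: column multipliers v_i = (∏_{j≠i}(α_i − α_j))^{−1} mod 11.
  i = 1 (α = 4): (4−9)(4−7)(4−8)(4−2) = (−5)·(−3)·(−4)·2 = −120 ≡ 1, so v_1 = 1^{−1} = 1 (mod 11).
  i = 2 (α = 9): (9−4)(9−7)(9−8)(9−2) = 5·2·1·7 = 70 ≡ 4, so v_2 = 4^{−1} = 3 (mod 11).
  i = 3 (α = 7): (7−4)(7−9)(7−8)(7−2) = 3·(−2)·(−1)·5 = 30 ≡ 8, so v_3 = 8^{−1} = 7 (mod 11).
  i = 4 (α = 8): (8−4)(8−9)(8−7)(8−2) = 4·(−1)·1·6 = −24 ≡ 9, so v_4 = 9^{−1} = 5 (mod 11).
  i = 5 (α = 2): (2−4)(2−9)(2−7)(2−8) = (−2)·(−7)·(−5)·(−6) = 420 ≡ 2, so v_5 = 2^{−1} = 6 (mod 11).
  v = [1, 3, 7, 5, 6].
Step 2: syndromes of r = [8, 6, 1, 6, 9] (all sums mod 11).
  S_0 = Σ v_i r_i = 1·8 + 3·6 + 7·1 + 5·6 + 6·9 = 117 ≡ 7.
  S_1 = Σ v_i α_i r_i = 1·4·8 + 3·9·6 + 7·7·1 + 5·8·6 + 6·2·9 = 591 ≡ 8.
  α_i^2 mod 11 = [5, 4, 5, 9, 4].
  S_2 = Σ v_i α_i^2 r_i = 1·5·8 + 3·4·6 + 7·5·1 + 5·9·6 + 6·4·9 = 633 ≡ 6.
  S = (7, 8, 6) ≠ 0, so r is not a codeword (an error is present).
Step 3: locate the error. For a single error e at position i, S_ℓ = v_i·e·α_i^ℓ, so α_err = S_1/S_0.
  S_0^{−1} = 7^{−1} = 8 (mod 11), so α_err = 8·8 = 64 ≡ 9 = α_2. Error position i = 2.
  Consistency check: S_2/S_1 = 6·7 = 42 ≡ 9 = α_err ✓ (single-error assumption holds).
Step 4: error magnitude e = S_0/v_2 = S_0·∏_{j≠2}(α_2 − α_j) = 7·4 = 28 ≡ 6 (mod 11).
Step 5: correct position 2: c_2 = r_2 − e = 6 − 6 ≡ 0 (mod 11). Hence c = [8, 0, 1, 6, 9].
  Check: interpolating c through the α_i gives m(x) = 10 + 5·x (degree < 2) with m(α_i) = c_i for every i, so c is indeed a codeword.
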